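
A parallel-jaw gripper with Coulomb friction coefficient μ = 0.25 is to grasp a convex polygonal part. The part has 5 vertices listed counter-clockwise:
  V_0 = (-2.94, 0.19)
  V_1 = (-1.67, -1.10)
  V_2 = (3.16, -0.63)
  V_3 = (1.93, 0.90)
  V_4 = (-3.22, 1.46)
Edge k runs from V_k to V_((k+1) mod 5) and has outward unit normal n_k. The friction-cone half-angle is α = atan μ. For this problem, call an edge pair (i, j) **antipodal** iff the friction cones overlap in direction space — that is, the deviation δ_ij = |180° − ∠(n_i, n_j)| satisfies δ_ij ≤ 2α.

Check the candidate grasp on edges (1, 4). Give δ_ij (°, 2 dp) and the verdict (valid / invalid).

α = atan 0.25 = 14.04°;  2α = 28.07°
edge 1: e_1 = (+4.83, +0.47);  n_1 = (+0.0969, -0.9953)
edge 4: e_4 = (+0.28, -1.27);  n_4 = (-0.9765, -0.2153)
∠(n_1, n_4) = 83.12°
δ = |180° − 83.12°| = 96.88°
96.88° > 2α = 28.07°  →  invalid

δ = 96.88°, invalid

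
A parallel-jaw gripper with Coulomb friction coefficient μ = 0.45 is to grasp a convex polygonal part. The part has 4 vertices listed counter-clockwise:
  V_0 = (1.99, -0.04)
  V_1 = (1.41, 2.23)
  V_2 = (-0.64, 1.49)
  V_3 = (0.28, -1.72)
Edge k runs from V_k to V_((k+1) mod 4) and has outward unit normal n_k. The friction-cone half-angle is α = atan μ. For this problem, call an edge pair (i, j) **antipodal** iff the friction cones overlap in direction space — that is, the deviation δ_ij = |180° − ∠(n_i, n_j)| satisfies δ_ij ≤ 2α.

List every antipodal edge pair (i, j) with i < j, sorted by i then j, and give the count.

count = 2; pairs: (0,2), (1,3)

α = atan 0.45 = 24.23°;  2α = 48.46°
n_0 = (+0.9689, +0.2476)
n_1 = (-0.3395, +0.9406)
n_2 = (-0.9613, -0.2755)
n_3 = (+0.7008, -0.7133)
  (0,1): δ = 84.48°  ·
  (0,2): δ = 1.66°  ✓
  (0,3): δ = 120.16°  ·
  (1,2): δ = 93.86°  ·
  (1,3): δ = 24.64°  ✓
  (2,3): δ = 61.50°  ·
antipodal pairs: 2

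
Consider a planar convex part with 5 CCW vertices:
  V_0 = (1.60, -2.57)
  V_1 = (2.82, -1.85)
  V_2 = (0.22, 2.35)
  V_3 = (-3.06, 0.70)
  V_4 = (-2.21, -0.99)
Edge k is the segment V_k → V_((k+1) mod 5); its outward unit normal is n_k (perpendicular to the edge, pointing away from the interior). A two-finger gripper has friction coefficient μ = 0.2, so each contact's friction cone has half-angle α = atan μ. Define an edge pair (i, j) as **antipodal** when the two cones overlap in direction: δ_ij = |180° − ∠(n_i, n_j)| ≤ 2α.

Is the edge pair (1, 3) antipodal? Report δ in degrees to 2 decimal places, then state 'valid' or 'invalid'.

α = atan 0.2 = 11.31°;  2α = 22.62°
edge 1: e_1 = (-2.60, +4.20);  n_1 = (+0.8503, +0.5264)
edge 3: e_3 = (+0.85, -1.69);  n_3 = (-0.8934, -0.4493)
∠(n_1, n_3) = 174.94°
δ = |180° − 174.94°| = 5.06°
5.06° ≤ 2α = 22.62°  →  valid

δ = 5.06°, valid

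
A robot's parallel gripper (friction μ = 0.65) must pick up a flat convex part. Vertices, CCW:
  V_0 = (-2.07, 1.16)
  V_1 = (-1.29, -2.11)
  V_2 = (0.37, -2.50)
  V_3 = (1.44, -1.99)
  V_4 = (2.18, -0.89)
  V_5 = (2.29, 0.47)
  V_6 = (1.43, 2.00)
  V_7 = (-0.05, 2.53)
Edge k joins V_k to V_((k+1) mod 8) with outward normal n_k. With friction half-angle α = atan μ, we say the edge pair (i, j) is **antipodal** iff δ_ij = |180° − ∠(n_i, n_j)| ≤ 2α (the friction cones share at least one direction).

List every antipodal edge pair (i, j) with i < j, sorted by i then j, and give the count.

count = 11; pairs: (0,3), (0,4), (0,5), (0,6), (1,5), (1,6), (1,7), (2,6), (2,7), (3,7), (4,7)

α = atan 0.65 = 33.02°;  2α = 66.05°
n_0 = (-0.9727, -0.2320)
n_1 = (-0.2287, -0.9735)
n_2 = (+0.4303, -0.9027)
n_3 = (+0.8297, -0.5582)
n_4 = (+0.9967, -0.0806)
n_5 = (+0.8717, +0.4900)
n_6 = (+0.3371, +0.9415)
n_7 = (-0.5613, +0.8276)
  (0,1): δ = 116.64°  ·
  (0,2): δ = 77.93°  ·
  (0,3): δ = 47.35°  ✓
  (0,4): δ = 18.04°  ✓
  (0,5): δ = 15.92°  ✓
  (0,6): δ = 56.88°  ✓
  (0,7): δ = 110.73°  ·
  (1,2): δ = 141.29°  ·
  (1,3): δ = 110.71°  ·
  (1,4): δ = 81.40°  ·
  (1,5): δ = 47.44°  ✓
  (1,6): δ = 6.48°  ✓
  (1,7): δ = 47.37°  ✓
  (2,3): δ = 149.41°  ·
  (2,4): δ = 120.11°  ·
  (2,5): δ = 86.14°  ·
  (2,6): δ = 45.19°  ✓
  (2,7): δ = 8.66°  ✓
  (3,4): δ = 150.69°  ·
  (3,5): δ = 116.73°  ·
  (3,6): δ = 75.77°  ·
  (3,7): δ = 21.92°  ✓
  (4,5): δ = 146.04°  ·
  (4,6): δ = 105.08°  ·
  (4,7): δ = 51.23°  ✓
  (5,6): δ = 139.04°  ·
  (5,7): δ = 85.19°  ·
  (6,7): δ = 126.15°  ·
antipodal pairs: 11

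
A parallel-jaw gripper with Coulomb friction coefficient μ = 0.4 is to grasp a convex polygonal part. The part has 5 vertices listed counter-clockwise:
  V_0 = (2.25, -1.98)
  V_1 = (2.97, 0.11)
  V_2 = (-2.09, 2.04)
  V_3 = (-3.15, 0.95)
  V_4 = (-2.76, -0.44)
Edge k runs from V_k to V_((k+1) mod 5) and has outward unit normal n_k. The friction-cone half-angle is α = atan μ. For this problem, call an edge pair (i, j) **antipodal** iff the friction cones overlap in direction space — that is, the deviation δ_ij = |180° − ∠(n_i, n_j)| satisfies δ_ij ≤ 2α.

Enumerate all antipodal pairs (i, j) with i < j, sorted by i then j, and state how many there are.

α = atan 0.4 = 21.80°;  2α = 43.60°
n_0 = (+0.9455, -0.3257)
n_1 = (+0.3564, +0.9343)
n_2 = (-0.7169, +0.6972)
n_3 = (-0.9628, -0.2701)
n_4 = (-0.2938, -0.9559)
  (0,1): δ = 91.87°  ·
  (0,2): δ = 25.19°  ✓
  (0,3): δ = 34.68°  ✓
  (0,4): δ = 91.92°  ·
  (1,2): δ = 113.32°  ·
  (1,3): δ = 53.45°  ·
  (1,4): δ = 3.79°  ✓
  (2,3): δ = 120.13°  ·
  (2,4): δ = 62.89°  ·
  (3,4): δ = 122.76°  ·
antipodal pairs: 3

count = 3; pairs: (0,2), (0,3), (1,4)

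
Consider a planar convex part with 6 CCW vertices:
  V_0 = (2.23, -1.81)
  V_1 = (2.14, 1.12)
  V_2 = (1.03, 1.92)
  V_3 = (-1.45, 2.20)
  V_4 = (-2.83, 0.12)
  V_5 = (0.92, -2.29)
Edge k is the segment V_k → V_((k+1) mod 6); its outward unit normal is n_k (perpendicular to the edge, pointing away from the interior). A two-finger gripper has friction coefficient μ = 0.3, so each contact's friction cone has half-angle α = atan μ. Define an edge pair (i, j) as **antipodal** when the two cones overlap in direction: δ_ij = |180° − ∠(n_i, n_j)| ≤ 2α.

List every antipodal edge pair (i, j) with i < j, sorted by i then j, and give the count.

count = 3; pairs: (1,4), (2,4), (2,5)

α = atan 0.3 = 16.70°;  2α = 33.40°
n_0 = (+0.9995, +0.0307)
n_1 = (+0.5847, +0.8113)
n_2 = (+0.1122, +0.9937)
n_3 = (-0.8333, +0.5528)
n_4 = (-0.5406, -0.8413)
n_5 = (+0.3440, -0.9390)
  (0,1): δ = 127.54°  ·
  (0,2): δ = 98.20°  ·
  (0,3): δ = 35.32°  ·
  (0,4): δ = 55.51°  ·
  (0,5): δ = 108.36°  ·
  (1,2): δ = 150.66°  ·
  (1,3): δ = 87.78°  ·
  (1,4): δ = 3.05°  ✓
  (1,5): δ = 55.90°  ·
  (2,3): δ = 117.12°  ·
  (2,4): δ = 26.29°  ✓
  (2,5): δ = 26.57°  ✓
  (3,4): δ = 89.16°  ·
  (3,5): δ = 36.31°  ·
  (4,5): δ = 127.15°  ·
antipodal pairs: 3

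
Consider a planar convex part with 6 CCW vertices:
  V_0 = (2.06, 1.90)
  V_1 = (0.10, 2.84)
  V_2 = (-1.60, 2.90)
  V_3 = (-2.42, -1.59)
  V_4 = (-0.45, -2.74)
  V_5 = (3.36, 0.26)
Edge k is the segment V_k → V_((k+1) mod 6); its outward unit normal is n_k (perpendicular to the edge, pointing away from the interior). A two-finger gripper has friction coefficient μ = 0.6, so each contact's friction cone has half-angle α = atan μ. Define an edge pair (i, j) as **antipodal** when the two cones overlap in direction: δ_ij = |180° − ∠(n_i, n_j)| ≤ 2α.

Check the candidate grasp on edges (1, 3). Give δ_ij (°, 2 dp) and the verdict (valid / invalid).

δ = 28.25°, valid

α = atan 0.6 = 30.96°;  2α = 61.93°
edge 1: e_1 = (-1.70, +0.06);  n_1 = (+0.0353, +0.9994)
edge 3: e_3 = (+1.97, -1.15);  n_3 = (-0.5041, -0.8636)
∠(n_1, n_3) = 151.75°
δ = |180° − 151.75°| = 28.25°
28.25° ≤ 2α = 61.93°  →  valid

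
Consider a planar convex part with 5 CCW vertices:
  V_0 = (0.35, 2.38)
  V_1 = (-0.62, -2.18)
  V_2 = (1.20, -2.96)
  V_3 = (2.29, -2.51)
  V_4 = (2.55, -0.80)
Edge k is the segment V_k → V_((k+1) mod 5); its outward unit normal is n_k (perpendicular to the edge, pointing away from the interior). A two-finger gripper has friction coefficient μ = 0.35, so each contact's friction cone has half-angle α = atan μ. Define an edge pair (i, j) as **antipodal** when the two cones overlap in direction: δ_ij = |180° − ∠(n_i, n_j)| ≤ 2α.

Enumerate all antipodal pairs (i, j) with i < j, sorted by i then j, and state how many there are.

count = 2; pairs: (0,3), (1,4)

α = atan 0.35 = 19.29°;  2α = 38.58°
n_0 = (-0.9781, +0.2081)
n_1 = (-0.3939, -0.9191)
n_2 = (+0.3816, -0.9243)
n_3 = (+0.9886, -0.1503)
n_4 = (+0.8224, +0.5689)
  (0,1): δ = 101.19°  ·
  (0,2): δ = 55.56°  ·
  (0,3): δ = 3.36°  ✓
  (0,4): δ = 46.69°  ·
  (1,2): δ = 134.37°  ·
  (1,3): δ = 75.45°  ·
  (1,4): δ = 32.12°  ✓
  (2,3): δ = 121.08°  ·
  (2,4): δ = 77.76°  ·
  (3,4): δ = 136.68°  ·
antipodal pairs: 2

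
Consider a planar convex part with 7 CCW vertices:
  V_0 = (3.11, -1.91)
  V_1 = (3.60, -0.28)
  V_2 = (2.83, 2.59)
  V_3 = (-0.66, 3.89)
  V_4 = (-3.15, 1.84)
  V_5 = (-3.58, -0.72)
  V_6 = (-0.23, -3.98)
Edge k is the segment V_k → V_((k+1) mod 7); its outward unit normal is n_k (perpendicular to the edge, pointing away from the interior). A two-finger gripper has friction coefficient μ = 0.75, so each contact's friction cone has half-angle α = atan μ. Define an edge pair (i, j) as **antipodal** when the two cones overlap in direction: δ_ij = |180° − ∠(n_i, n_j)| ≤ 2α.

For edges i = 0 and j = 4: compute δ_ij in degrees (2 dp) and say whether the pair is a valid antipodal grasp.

α = atan 0.75 = 36.87°;  2α = 73.74°
edge 0: e_0 = (+0.49, +1.63);  n_0 = (+0.9577, -0.2879)
edge 4: e_4 = (-0.43, -2.56);  n_4 = (-0.9862, +0.1656)
∠(n_0, n_4) = 172.80°
δ = |180° − 172.80°| = 7.20°
7.20° ≤ 2α = 73.74°  →  valid

δ = 7.20°, valid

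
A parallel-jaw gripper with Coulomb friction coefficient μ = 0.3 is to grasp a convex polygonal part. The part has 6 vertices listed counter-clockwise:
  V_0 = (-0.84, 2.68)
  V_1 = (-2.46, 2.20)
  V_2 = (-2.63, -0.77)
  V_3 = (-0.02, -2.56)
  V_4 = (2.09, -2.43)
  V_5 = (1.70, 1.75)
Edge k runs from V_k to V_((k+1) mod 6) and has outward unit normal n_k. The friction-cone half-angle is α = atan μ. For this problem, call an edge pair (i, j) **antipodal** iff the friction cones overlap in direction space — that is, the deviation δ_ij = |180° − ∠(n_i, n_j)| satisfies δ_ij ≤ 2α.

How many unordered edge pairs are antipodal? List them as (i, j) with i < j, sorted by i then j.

count = 4; pairs: (0,3), (1,4), (2,5), (3,5)

α = atan 0.3 = 16.70°;  2α = 33.40°
n_0 = (-0.2841, +0.9588)
n_1 = (-0.9984, +0.0571)
n_2 = (-0.5656, -0.8247)
n_3 = (+0.0615, -0.9981)
n_4 = (+0.9957, +0.0929)
n_5 = (+0.3438, +0.9390)
  (0,1): δ = 109.78°  ·
  (0,2): δ = 50.95°  ·
  (0,3): δ = 12.98°  ✓
  (0,4): δ = 78.83°  ·
  (0,5): δ = 143.39°  ·
  (1,2): δ = 121.17°  ·
  (1,3): δ = 83.20°  ·
  (1,4): δ = 8.61°  ✓
  (1,5): δ = 73.17°  ·
  (2,3): δ = 142.03°  ·
  (2,4): δ = 50.23°  ·
  (2,5): δ = 14.33°  ✓
  (3,4): δ = 88.20°  ·
  (3,5): δ = 23.64°  ✓
  (4,5): δ = 115.44°  ·
antipodal pairs: 4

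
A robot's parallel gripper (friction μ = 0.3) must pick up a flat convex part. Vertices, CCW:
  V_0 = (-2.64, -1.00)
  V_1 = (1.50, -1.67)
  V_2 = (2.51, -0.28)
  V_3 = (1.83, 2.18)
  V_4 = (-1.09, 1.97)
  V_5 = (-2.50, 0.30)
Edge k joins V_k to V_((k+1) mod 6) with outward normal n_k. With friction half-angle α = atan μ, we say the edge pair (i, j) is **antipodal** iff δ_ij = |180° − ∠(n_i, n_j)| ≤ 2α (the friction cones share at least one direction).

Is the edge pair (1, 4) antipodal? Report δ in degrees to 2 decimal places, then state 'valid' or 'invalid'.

α = atan 0.3 = 16.70°;  2α = 33.40°
edge 1: e_1 = (+1.01, +1.39);  n_1 = (+0.8090, -0.5878)
edge 4: e_4 = (-1.41, -1.67);  n_4 = (-0.7641, +0.6451)
∠(n_1, n_4) = 175.83°
δ = |180° − 175.83°| = 4.17°
4.17° ≤ 2α = 33.40°  →  valid

δ = 4.17°, valid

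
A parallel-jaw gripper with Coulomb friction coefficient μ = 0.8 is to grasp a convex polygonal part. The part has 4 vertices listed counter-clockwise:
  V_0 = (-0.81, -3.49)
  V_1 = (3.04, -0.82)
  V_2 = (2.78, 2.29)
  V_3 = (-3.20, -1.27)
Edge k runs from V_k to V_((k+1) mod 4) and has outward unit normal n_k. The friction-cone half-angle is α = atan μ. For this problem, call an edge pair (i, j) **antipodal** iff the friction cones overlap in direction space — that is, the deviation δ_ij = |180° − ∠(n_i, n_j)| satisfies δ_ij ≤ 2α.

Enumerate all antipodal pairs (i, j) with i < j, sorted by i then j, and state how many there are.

count = 4; pairs: (0,2), (1,2), (1,3), (2,3)

α = atan 0.8 = 38.66°;  2α = 77.32°
n_0 = (+0.5699, -0.8217)
n_1 = (+0.9965, +0.0833)
n_2 = (-0.5115, +0.8593)
n_3 = (-0.6806, -0.7327)
  (0,1): δ = 119.96°  ·
  (0,2): δ = 3.98°  ✓
  (0,3): δ = 102.37°  ·
  (1,2): δ = 64.01°  ✓
  (1,3): δ = 42.33°  ✓
  (2,3): δ = 73.65°  ✓
antipodal pairs: 4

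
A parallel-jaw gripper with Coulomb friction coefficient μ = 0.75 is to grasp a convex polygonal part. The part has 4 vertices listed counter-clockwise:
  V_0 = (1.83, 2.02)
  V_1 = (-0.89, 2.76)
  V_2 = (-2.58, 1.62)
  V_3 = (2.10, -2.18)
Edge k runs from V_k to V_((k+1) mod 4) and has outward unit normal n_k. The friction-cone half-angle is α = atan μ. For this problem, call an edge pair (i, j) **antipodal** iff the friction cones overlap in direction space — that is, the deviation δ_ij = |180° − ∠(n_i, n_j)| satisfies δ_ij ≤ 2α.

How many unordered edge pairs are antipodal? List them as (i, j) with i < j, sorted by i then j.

count = 4; pairs: (0,2), (1,2), (1,3), (2,3)

α = atan 0.75 = 36.87°;  2α = 73.74°
n_0 = (+0.2625, +0.9649)
n_1 = (-0.5592, +0.8290)
n_2 = (-0.6303, -0.7763)
n_3 = (+0.9979, +0.0642)
  (0,1): δ = 130.78°  ·
  (0,2): δ = 23.86°  ✓
  (0,3): δ = 108.90°  ·
  (1,2): δ = 73.08°  ✓
  (1,3): δ = 59.68°  ✓
  (2,3): δ = 47.25°  ✓
antipodal pairs: 4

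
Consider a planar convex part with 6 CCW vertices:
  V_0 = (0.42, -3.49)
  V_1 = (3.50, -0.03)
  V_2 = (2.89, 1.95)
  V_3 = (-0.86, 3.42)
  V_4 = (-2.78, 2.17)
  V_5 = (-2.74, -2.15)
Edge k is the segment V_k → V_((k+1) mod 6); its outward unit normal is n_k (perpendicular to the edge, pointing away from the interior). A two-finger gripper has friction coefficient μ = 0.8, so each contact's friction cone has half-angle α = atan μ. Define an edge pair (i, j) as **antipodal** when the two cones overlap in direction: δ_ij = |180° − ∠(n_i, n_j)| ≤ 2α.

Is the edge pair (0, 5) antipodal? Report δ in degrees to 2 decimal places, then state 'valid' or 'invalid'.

δ = 108.70°, invalid

α = atan 0.8 = 38.66°;  2α = 77.32°
edge 0: e_0 = (+3.08, +3.46);  n_0 = (+0.7469, -0.6649)
edge 5: e_5 = (+3.16, -1.34);  n_5 = (-0.3904, -0.9206)
∠(n_0, n_5) = 71.30°
δ = |180° − 71.30°| = 108.70°
108.70° > 2α = 77.32°  →  invalid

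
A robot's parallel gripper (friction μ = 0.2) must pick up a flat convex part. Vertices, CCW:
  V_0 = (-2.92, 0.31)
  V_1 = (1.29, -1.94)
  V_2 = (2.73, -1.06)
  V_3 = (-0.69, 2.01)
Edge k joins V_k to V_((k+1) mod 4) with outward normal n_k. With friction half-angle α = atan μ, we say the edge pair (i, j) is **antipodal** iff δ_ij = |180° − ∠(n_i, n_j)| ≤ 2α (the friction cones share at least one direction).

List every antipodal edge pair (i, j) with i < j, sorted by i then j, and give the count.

count = 2; pairs: (0,2), (1,3)

α = atan 0.2 = 11.31°;  2α = 22.62°
n_0 = (-0.4713, -0.8819)
n_1 = (+0.5215, -0.8533)
n_2 = (+0.6680, +0.7442)
n_3 = (-0.6063, +0.7953)
  (0,1): δ = 120.45°  ·
  (0,2): δ = 13.79°  ✓
  (0,3): δ = 65.44°  ·
  (1,2): δ = 73.34°  ·
  (1,3): δ = 5.89°  ✓
  (2,3): δ = 100.77°  ·
antipodal pairs: 2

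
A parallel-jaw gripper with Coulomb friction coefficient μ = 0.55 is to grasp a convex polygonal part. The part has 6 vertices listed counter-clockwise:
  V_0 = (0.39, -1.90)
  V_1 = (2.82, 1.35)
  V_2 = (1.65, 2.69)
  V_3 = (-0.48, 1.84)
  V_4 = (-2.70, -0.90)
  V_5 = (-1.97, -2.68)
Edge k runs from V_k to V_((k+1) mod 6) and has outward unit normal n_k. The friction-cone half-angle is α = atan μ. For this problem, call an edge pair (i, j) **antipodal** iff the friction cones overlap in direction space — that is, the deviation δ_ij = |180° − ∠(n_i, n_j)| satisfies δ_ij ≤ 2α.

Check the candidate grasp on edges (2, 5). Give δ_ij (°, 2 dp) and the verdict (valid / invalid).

α = atan 0.55 = 28.81°;  2α = 57.62°
edge 2: e_2 = (-2.13, -0.85);  n_2 = (-0.3706, +0.9288)
edge 5: e_5 = (+2.36, +0.78);  n_5 = (+0.3138, -0.9495)
∠(n_2, n_5) = 176.53°
δ = |180° − 176.53°| = 3.47°
3.47° ≤ 2α = 57.62°  →  valid

δ = 3.47°, valid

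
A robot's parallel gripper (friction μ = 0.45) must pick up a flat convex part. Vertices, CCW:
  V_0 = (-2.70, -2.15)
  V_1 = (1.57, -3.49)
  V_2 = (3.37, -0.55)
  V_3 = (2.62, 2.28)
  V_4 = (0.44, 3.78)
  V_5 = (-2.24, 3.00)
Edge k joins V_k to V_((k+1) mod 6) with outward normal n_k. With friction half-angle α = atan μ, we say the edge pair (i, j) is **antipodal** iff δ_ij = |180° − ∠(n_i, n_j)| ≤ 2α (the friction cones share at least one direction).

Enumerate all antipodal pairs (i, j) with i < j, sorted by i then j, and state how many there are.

count = 5; pairs: (0,3), (0,4), (1,4), (1,5), (2,5)

α = atan 0.45 = 24.23°;  2α = 48.46°
n_0 = (-0.2994, -0.9541)
n_1 = (+0.8529, -0.5222)
n_2 = (+0.9666, +0.2562)
n_3 = (+0.5668, +0.8238)
n_4 = (-0.2794, +0.9602)
n_5 = (-0.9960, +0.0890)
  (0,1): δ = 104.05°  ·
  (0,2): δ = 57.73°  ·
  (0,3): δ = 17.11°  ✓
  (0,4): δ = 33.65°  ✓
  (0,5): δ = 102.32°  ·
  (1,2): δ = 133.68°  ·
  (1,3): δ = 93.05°  ·
  (1,4): δ = 42.30°  ✓
  (1,5): δ = 26.37°  ✓
  (2,3): δ = 139.37°  ·
  (2,4): δ = 88.62°  ·
  (2,5): δ = 19.95°  ✓
  (3,4): δ = 129.24°  ·
  (3,5): δ = 60.57°  ·
  (4,5): δ = 111.33°  ·
antipodal pairs: 5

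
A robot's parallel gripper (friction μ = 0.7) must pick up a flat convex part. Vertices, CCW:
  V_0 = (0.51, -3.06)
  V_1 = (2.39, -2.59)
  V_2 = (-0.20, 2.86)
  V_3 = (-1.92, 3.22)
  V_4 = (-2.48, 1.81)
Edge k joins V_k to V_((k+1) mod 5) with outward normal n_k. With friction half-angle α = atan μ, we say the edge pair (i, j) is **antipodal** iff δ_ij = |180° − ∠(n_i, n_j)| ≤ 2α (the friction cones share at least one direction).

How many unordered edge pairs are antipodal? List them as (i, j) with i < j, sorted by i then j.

α = atan 0.7 = 34.99°;  2α = 69.98°
n_0 = (+0.2425, -0.9701)
n_1 = (+0.9032, +0.4292)
n_2 = (+0.2049, +0.9788)
n_3 = (-0.9294, +0.3691)
n_4 = (-0.8522, -0.5232)
  (0,1): δ = 78.62°  ·
  (0,2): δ = 25.86°  ✓
  (0,3): δ = 54.30°  ✓
  (0,4): δ = 107.51°  ·
  (1,2): δ = 127.24°  ·
  (1,3): δ = 47.08°  ✓
  (1,4): δ = 6.13°  ✓
  (2,3): δ = 99.84°  ·
  (2,4): δ = 46.63°  ✓
  (3,4): δ = 126.79°  ·
antipodal pairs: 5

count = 5; pairs: (0,2), (0,3), (1,3), (1,4), (2,4)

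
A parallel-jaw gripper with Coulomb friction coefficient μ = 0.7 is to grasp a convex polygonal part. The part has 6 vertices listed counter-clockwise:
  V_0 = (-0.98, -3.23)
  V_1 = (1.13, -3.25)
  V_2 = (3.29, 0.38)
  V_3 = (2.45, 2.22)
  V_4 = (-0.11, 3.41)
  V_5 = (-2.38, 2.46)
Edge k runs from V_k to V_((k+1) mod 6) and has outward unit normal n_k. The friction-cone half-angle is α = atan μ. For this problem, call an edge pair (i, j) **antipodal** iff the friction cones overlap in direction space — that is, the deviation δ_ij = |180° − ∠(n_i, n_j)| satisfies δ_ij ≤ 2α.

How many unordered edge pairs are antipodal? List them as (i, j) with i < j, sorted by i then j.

count = 7; pairs: (0,2), (0,3), (0,4), (1,4), (1,5), (2,5), (3,5)

α = atan 0.7 = 34.99°;  2α = 69.98°
n_0 = (-0.0095, -1.0000)
n_1 = (+0.8594, -0.5114)
n_2 = (+0.9097, +0.4153)
n_3 = (+0.4215, +0.9068)
n_4 = (-0.3861, +0.9225)
n_5 = (-0.9710, -0.2389)
  (0,1): δ = 120.21°  ·
  (0,2): δ = 64.92°  ✓
  (0,3): δ = 24.39°  ✓
  (0,4): δ = 23.25°  ✓
  (0,5): δ = 104.37°  ·
  (1,2): δ = 124.71°  ·
  (1,3): δ = 84.18°  ·
  (1,4): δ = 36.54°  ✓
  (1,5): δ = 44.58°  ✓
  (2,3): δ = 139.47°  ·
  (2,4): δ = 91.83°  ·
  (2,5): δ = 10.71°  ✓
  (3,4): δ = 132.36°  ·
  (3,5): δ = 51.25°  ✓
  (4,5): δ = 98.89°  ·
antipodal pairs: 7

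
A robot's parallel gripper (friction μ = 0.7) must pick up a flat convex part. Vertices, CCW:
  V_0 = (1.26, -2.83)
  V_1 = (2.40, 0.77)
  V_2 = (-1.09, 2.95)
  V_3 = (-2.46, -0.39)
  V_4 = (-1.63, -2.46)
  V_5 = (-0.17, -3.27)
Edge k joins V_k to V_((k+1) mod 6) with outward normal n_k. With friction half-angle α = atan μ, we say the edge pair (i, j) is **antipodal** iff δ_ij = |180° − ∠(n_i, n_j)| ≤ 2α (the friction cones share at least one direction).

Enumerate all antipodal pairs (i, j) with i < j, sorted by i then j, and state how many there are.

α = atan 0.7 = 34.99°;  2α = 69.98°
n_0 = (+0.9533, -0.3019)
n_1 = (+0.5298, +0.8481)
n_2 = (-0.9252, +0.3795)
n_3 = (-0.9282, -0.3722)
n_4 = (-0.4851, -0.8744)
n_5 = (+0.2941, -0.9558)
  (0,1): δ = 104.42°  ·
  (0,2): δ = 4.73°  ✓
  (0,3): δ = 39.42°  ✓
  (0,4): δ = 78.55°  ·
  (0,5): δ = 124.67°  ·
  (1,2): δ = 80.31°  ·
  (1,3): δ = 36.16°  ✓
  (1,4): δ = 2.97°  ✓
  (1,5): δ = 49.09°  ✓
  (2,3): δ = 135.85°  ·
  (2,4): δ = 96.72°  ·
  (2,5): δ = 50.59°  ✓
  (3,4): δ = 140.87°  ·
  (3,5): δ = 94.75°  ·
  (4,5): δ = 133.88°  ·
antipodal pairs: 6

count = 6; pairs: (0,2), (0,3), (1,3), (1,4), (1,5), (2,5)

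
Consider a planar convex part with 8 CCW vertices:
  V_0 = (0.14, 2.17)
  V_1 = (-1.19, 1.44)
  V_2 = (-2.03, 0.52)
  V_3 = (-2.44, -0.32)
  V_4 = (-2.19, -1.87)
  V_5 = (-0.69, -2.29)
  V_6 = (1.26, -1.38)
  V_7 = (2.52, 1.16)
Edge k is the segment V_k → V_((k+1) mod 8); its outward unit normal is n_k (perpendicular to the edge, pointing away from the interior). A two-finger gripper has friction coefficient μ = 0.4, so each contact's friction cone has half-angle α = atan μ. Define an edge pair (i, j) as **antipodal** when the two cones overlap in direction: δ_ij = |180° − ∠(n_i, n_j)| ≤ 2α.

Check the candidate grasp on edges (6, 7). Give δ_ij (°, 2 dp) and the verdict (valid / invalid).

α = atan 0.4 = 21.80°;  2α = 43.60°
edge 6: e_6 = (+1.26, +2.54);  n_6 = (+0.8958, -0.4444)
edge 7: e_7 = (-2.38, +1.01);  n_7 = (+0.3906, +0.9205)
∠(n_6, n_7) = 93.39°
δ = |180° − 93.39°| = 86.61°
86.61° > 2α = 43.60°  →  invalid

δ = 86.61°, invalid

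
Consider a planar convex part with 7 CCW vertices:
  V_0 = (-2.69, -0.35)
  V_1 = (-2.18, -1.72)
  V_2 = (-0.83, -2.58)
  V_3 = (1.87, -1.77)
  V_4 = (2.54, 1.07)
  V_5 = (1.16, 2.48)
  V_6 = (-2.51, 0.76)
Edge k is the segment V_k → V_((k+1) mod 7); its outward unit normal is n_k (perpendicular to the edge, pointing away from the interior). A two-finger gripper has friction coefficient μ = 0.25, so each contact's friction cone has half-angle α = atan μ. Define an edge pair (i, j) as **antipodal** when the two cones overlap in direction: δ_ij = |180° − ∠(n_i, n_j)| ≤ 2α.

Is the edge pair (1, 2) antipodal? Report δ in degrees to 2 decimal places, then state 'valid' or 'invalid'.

α = atan 0.25 = 14.04°;  2α = 28.07°
edge 1: e_1 = (+1.35, -0.86);  n_1 = (-0.5373, -0.8434)
edge 2: e_2 = (+2.70, +0.81);  n_2 = (+0.2873, -0.9578)
∠(n_1, n_2) = 49.20°
δ = |180° − 49.20°| = 130.80°
130.80° > 2α = 28.07°  →  invalid

δ = 130.80°, invalid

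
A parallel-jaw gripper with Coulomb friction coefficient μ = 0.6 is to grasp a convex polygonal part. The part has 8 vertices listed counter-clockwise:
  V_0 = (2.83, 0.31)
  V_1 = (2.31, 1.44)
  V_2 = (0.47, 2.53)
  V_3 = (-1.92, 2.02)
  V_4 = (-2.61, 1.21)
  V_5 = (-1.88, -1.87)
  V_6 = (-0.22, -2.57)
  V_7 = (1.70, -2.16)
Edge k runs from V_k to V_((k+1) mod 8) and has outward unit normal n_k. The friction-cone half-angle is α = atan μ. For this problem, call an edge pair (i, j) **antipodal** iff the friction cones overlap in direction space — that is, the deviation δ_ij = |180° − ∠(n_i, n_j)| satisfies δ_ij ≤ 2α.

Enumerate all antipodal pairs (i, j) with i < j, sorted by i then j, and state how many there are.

count = 11; pairs: (0,4), (0,5), (1,4), (1,5), (1,6), (2,5), (2,6), (2,7), (3,6), (3,7), (4,7)

α = atan 0.6 = 30.96°;  2α = 61.93°
n_0 = (+0.9084, +0.4180)
n_1 = (+0.5097, +0.8604)
n_2 = (-0.2087, +0.9780)
n_3 = (-0.7612, +0.6485)
n_4 = (-0.9730, -0.2306)
n_5 = (-0.3886, -0.9214)
n_6 = (+0.2088, -0.9780)
n_7 = (+0.9094, -0.4160)
  (0,1): δ = 145.35°  ·
  (0,2): δ = 102.67°  ·
  (0,3): δ = 65.14°  ·
  (0,4): δ = 11.38°  ✓
  (0,5): δ = 42.42°  ✓
  (0,6): δ = 77.34°  ·
  (0,7): δ = 130.71°  ·
  (1,2): δ = 137.31°  ·
  (1,3): δ = 99.78°  ·
  (1,4): δ = 46.02°  ✓
  (1,5): δ = 7.78°  ✓
  (1,6): δ = 42.70°  ✓
  (1,7): δ = 96.06°  ·
  (2,3): δ = 142.47°  ·
  (2,4): δ = 88.71°  ·
  (2,5): δ = 34.91°  ✓
  (2,6): δ = 0.01°  ✓
  (2,7): δ = 53.37°  ✓
  (3,4): δ = 126.24°  ·
  (3,5): δ = 72.44°  ·
  (3,6): δ = 37.52°  ✓
  (3,7): δ = 15.84°  ✓
  (4,5): δ = 126.20°  ·
  (4,6): δ = 91.28°  ·
  (4,7): δ = 37.92°  ✓
  (5,6): δ = 145.08°  ·
  (5,7): δ = 91.72°  ·
  (6,7): δ = 126.64°  ·
antipodal pairs: 11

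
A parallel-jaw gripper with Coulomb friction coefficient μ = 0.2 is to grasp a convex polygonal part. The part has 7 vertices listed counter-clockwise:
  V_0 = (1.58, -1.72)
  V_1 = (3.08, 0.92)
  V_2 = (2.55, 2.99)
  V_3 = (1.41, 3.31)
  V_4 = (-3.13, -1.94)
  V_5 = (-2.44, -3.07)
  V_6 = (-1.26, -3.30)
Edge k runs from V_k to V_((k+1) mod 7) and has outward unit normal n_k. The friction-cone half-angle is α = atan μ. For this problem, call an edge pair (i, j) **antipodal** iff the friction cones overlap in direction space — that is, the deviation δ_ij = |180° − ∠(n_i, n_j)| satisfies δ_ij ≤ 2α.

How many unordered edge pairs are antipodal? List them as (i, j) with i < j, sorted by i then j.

count = 4; pairs: (0,3), (1,4), (2,5), (3,6)

α = atan 0.2 = 11.31°;  2α = 22.62°
n_0 = (+0.8695, -0.4940)
n_1 = (+0.9688, +0.2480)
n_2 = (+0.2703, +0.9628)
n_3 = (-0.7564, +0.6541)
n_4 = (-0.8535, -0.5211)
n_5 = (-0.1913, -0.9815)
n_6 = (+0.4862, -0.8739)
  (0,1): δ = 136.03°  ·
  (0,2): δ = 76.08°  ·
  (0,3): δ = 11.25°  ✓
  (0,4): δ = 61.01°  ·
  (0,5): δ = 108.57°  ·
  (0,6): δ = 148.69°  ·
  (1,2): δ = 120.04°  ·
  (1,3): δ = 55.21°  ·
  (1,4): δ = 17.05°  ✓
  (1,5): δ = 64.61°  ·
  (1,6): δ = 104.73°  ·
  (2,3): δ = 115.17°  ·
  (2,4): δ = 42.91°  ·
  (2,5): δ = 4.65°  ✓
  (2,6): δ = 44.77°  ·
  (3,4): δ = 107.74°  ·
  (3,5): δ = 60.18°  ·
  (3,6): δ = 20.06°  ✓
  (4,5): δ = 132.44°  ·
  (4,6): δ = 92.32°  ·
  (5,6): δ = 139.88°  ·
antipodal pairs: 4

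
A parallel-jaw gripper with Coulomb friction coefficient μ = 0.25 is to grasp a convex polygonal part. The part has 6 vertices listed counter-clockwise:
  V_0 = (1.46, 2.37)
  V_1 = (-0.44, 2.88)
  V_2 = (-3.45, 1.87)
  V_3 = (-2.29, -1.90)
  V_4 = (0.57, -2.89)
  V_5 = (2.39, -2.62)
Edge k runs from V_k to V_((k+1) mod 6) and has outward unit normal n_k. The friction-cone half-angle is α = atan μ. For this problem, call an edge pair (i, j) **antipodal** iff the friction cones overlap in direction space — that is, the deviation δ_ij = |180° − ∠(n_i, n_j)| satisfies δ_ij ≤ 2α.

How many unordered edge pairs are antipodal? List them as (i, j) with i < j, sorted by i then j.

count = 4; pairs: (0,3), (0,4), (1,4), (2,5)

α = atan 0.25 = 14.04°;  2α = 28.07°
n_0 = (+0.2592, +0.9658)
n_1 = (-0.3181, +0.9481)
n_2 = (-0.9558, -0.2941)
n_3 = (-0.3271, -0.9450)
n_4 = (+0.1467, -0.9892)
n_5 = (+0.9831, +0.1832)
  (0,1): δ = 146.43°  ·
  (0,2): δ = 57.87°  ·
  (0,3): δ = 4.07°  ✓
  (0,4): δ = 23.46°  ✓
  (0,5): δ = 115.58°  ·
  (1,2): δ = 91.45°  ·
  (1,3): δ = 37.64°  ·
  (1,4): δ = 10.11°  ✓
  (1,5): δ = 82.01°  ·
  (2,3): δ = 126.20°  ·
  (2,4): δ = 98.66°  ·
  (2,5): δ = 6.55°  ✓
  (3,4): δ = 152.47°  ·
  (3,5): δ = 60.35°  ·
  (4,5): δ = 87.88°  ·
antipodal pairs: 4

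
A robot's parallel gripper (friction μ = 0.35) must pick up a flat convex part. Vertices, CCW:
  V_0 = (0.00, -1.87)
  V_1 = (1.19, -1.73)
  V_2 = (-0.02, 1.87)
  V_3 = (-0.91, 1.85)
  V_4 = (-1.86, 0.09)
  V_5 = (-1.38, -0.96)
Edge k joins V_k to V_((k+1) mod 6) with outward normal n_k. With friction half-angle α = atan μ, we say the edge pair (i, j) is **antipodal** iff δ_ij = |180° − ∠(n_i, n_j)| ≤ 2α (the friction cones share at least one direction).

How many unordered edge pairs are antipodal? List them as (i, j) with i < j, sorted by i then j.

α = atan 0.35 = 19.29°;  2α = 38.58°
n_0 = (+0.1168, -0.9932)
n_1 = (+0.9479, +0.3186)
n_2 = (-0.0225, +0.9997)
n_3 = (-0.8800, +0.4750)
n_4 = (-0.9095, -0.4158)
n_5 = (-0.5505, -0.8348)
  (0,1): δ = 78.13°  ·
  (0,2): δ = 5.42°  ✓
  (0,3): δ = 54.93°  ·
  (0,4): δ = 107.86°  ·
  (0,5): δ = 139.89°  ·
  (1,2): δ = 107.29°  ·
  (1,3): δ = 46.94°  ·
  (1,4): δ = 5.99°  ✓
  (1,5): δ = 38.02°  ✓
  (2,3): δ = 119.65°  ·
  (2,4): δ = 66.72°  ·
  (2,5): δ = 34.69°  ✓
  (3,4): δ = 127.07°  ·
  (3,5): δ = 95.04°  ·
  (4,5): δ = 147.97°  ·
antipodal pairs: 4

count = 4; pairs: (0,2), (1,4), (1,5), (2,5)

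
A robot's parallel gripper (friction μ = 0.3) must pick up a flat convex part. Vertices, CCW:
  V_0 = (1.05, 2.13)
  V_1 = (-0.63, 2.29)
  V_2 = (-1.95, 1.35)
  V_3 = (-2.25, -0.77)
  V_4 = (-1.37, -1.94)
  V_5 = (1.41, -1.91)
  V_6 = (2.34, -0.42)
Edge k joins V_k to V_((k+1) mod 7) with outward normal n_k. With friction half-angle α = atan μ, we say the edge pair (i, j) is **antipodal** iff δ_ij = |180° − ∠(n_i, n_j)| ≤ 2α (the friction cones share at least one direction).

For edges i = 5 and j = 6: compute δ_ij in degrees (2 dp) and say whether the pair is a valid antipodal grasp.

δ = 121.20°, invalid

α = atan 0.3 = 16.70°;  2α = 33.40°
edge 5: e_5 = (+0.93, +1.49);  n_5 = (+0.8483, -0.5295)
edge 6: e_6 = (-1.29, +2.55);  n_6 = (+0.8923, +0.4514)
∠(n_5, n_6) = 58.80°
δ = |180° − 58.80°| = 121.20°
121.20° > 2α = 33.40°  →  invalid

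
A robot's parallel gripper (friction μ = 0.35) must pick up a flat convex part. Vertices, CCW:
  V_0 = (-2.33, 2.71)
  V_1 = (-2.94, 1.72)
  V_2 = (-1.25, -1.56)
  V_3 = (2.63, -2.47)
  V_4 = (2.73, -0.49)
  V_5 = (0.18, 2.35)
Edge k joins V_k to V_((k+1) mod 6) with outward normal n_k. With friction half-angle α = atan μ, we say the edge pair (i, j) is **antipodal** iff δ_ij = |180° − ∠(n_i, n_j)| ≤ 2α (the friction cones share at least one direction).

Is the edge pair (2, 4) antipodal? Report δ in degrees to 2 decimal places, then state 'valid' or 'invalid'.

α = atan 0.35 = 19.29°;  2α = 38.58°
edge 2: e_2 = (+3.88, -0.91);  n_2 = (-0.2283, -0.9736)
edge 4: e_4 = (-2.55, +2.84);  n_4 = (+0.7441, +0.6681)
∠(n_2, n_4) = 145.12°
δ = |180° − 145.12°| = 34.88°
34.88° ≤ 2α = 38.58°  →  valid

δ = 34.88°, valid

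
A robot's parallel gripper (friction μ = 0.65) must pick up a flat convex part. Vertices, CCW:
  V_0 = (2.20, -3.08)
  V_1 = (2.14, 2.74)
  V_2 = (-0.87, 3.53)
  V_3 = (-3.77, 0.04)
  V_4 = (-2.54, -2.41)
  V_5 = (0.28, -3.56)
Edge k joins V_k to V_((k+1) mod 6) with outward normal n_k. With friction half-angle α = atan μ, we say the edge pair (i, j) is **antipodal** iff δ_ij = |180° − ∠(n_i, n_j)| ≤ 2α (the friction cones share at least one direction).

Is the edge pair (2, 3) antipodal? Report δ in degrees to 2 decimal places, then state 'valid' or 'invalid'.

δ = 113.62°, invalid

α = atan 0.65 = 33.02°;  2α = 66.05°
edge 2: e_2 = (-2.90, -3.49);  n_2 = (-0.7691, +0.6391)
edge 3: e_3 = (+1.23, -2.45);  n_3 = (-0.8937, -0.4487)
∠(n_2, n_3) = 66.38°
δ = |180° − 66.38°| = 113.62°
113.62° > 2α = 66.05°  →  invalid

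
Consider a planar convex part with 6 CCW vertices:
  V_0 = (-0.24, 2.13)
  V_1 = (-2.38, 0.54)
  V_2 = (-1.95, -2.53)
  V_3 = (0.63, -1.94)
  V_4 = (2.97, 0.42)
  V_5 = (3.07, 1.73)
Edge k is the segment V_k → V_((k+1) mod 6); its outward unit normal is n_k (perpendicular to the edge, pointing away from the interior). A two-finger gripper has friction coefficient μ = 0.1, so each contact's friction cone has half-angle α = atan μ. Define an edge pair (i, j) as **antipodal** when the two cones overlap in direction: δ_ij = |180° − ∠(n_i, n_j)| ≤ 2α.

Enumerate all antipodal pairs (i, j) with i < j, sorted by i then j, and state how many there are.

count = 1; pairs: (0,3)

α = atan 0.1 = 5.71°;  2α = 11.42°
n_0 = (-0.5964, +0.8027)
n_1 = (-0.9903, -0.1387)
n_2 = (+0.2229, -0.9748)
n_3 = (+0.7101, -0.7041)
n_4 = (+0.9971, -0.0761)
n_5 = (+0.1200, +0.9928)
  (0,1): δ = 118.64°  ·
  (0,2): δ = 23.73°  ·
  (0,3): δ = 8.63°  ✓
  (0,4): δ = 49.02°  ·
  (0,5): δ = 136.50°  ·
  (1,2): δ = 85.09°  ·
  (1,3): δ = 52.73°  ·
  (1,4): δ = 12.34°  ·
  (1,5): δ = 75.14°  ·
  (2,3): δ = 147.64°  ·
  (2,4): δ = 107.25°  ·
  (2,5): δ = 19.77°  ·
  (3,4): δ = 139.61°  ·
  (3,5): δ = 52.13°  ·
  (4,5): δ = 92.53°  ·
antipodal pairs: 1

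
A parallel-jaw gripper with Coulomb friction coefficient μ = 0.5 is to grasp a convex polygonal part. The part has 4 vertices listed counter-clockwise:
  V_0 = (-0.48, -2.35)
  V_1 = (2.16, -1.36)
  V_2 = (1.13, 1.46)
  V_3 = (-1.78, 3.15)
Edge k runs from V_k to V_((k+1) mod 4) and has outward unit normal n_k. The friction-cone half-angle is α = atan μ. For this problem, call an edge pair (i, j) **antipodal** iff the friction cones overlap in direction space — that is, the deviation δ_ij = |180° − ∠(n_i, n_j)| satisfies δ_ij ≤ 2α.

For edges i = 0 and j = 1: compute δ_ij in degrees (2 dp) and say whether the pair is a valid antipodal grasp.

α = atan 0.5 = 26.57°;  2α = 53.13°
edge 0: e_0 = (+2.64, +0.99);  n_0 = (+0.3511, -0.9363)
edge 1: e_1 = (-1.03, +2.82);  n_1 = (+0.9393, +0.3431)
∠(n_0, n_1) = 89.51°
δ = |180° − 89.51°| = 90.49°
90.49° > 2α = 53.13°  →  invalid

δ = 90.49°, invalid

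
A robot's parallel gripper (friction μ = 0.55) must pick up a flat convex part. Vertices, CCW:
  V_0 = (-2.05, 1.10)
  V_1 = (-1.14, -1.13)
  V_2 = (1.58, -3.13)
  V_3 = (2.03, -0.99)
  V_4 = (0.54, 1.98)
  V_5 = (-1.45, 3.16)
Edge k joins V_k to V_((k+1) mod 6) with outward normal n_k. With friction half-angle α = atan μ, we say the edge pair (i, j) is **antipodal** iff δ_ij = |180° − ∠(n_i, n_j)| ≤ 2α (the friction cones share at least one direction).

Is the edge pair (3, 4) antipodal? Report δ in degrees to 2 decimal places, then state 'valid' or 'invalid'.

δ = 147.31°, invalid

α = atan 0.55 = 28.81°;  2α = 57.62°
edge 3: e_3 = (-1.49, +2.97);  n_3 = (+0.8938, +0.4484)
edge 4: e_4 = (-1.99, +1.18);  n_4 = (+0.5100, +0.8602)
∠(n_3, n_4) = 32.69°
δ = |180° − 32.69°| = 147.31°
147.31° > 2α = 57.62°  →  invalid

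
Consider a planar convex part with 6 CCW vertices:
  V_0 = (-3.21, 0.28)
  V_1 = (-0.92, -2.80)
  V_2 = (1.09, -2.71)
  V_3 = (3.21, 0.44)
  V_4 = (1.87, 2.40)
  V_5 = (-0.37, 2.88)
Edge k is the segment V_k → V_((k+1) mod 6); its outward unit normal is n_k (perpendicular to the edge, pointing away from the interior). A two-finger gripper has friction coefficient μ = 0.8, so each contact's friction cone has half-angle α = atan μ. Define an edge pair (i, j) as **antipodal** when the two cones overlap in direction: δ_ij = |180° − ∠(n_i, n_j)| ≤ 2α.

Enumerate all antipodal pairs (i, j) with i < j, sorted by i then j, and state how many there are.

count = 8; pairs: (0,2), (0,3), (0,4), (1,3), (1,4), (1,5), (2,4), (2,5)

α = atan 0.8 = 38.66°;  2α = 77.32°
n_0 = (-0.8025, -0.5967)
n_1 = (+0.0447, -0.9990)
n_2 = (+0.8296, -0.5583)
n_3 = (+0.8255, +0.5644)
n_4 = (+0.2095, +0.9778)
n_5 = (-0.6753, +0.7376)
  (0,1): δ = 124.07°  ·
  (0,2): δ = 70.57°  ✓
  (0,3): δ = 2.27°  ✓
  (0,4): δ = 41.27°  ✓
  (0,5): δ = 95.84°  ·
  (1,2): δ = 126.50°  ·
  (1,3): δ = 58.20°  ✓
  (1,4): δ = 14.66°  ✓
  (1,5): δ = 39.91°  ✓
  (2,3): δ = 111.70°  ·
  (2,4): δ = 68.15°  ✓
  (2,5): δ = 13.58°  ✓
  (3,4): δ = 136.45°  ·
  (3,5): δ = 81.89°  ·
  (4,5): δ = 125.43°  ·
antipodal pairs: 8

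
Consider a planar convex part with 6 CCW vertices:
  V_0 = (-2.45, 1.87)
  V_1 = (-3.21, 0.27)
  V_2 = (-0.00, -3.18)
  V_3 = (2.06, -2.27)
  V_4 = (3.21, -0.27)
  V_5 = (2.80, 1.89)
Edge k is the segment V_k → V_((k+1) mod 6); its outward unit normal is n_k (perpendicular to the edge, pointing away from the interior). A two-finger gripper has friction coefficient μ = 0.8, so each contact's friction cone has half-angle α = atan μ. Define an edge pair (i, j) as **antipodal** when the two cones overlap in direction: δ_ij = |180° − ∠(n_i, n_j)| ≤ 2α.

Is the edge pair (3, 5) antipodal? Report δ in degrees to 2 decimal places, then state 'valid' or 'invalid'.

α = atan 0.8 = 38.66°;  2α = 77.32°
edge 3: e_3 = (+1.15, +2.00);  n_3 = (+0.8669, -0.4985)
edge 5: e_5 = (-5.25, -0.02);  n_5 = (-0.0038, +1.0000)
∠(n_3, n_5) = 120.12°
δ = |180° − 120.12°| = 59.88°
59.88° ≤ 2α = 77.32°  →  valid

δ = 59.88°, valid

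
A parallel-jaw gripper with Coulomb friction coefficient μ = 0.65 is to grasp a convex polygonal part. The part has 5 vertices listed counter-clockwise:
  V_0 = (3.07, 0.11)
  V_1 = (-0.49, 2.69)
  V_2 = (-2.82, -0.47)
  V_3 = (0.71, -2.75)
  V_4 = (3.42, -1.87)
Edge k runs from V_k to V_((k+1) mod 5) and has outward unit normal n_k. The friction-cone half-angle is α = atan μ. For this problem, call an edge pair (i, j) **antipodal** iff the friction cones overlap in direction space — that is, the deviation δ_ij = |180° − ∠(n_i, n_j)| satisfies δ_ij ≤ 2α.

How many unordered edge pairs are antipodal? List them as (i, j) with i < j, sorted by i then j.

α = atan 0.65 = 33.02°;  2α = 66.05°
n_0 = (+0.5868, +0.8097)
n_1 = (-0.8049, +0.5935)
n_2 = (-0.5426, -0.8400)
n_3 = (+0.3088, -0.9511)
n_4 = (+0.9847, +0.1741)
  (0,1): δ = 90.47°  ·
  (0,2): δ = 3.07°  ✓
  (0,3): δ = 53.92°  ✓
  (0,4): δ = 135.96°  ·
  (1,2): δ = 86.46°  ·
  (1,3): δ = 35.61°  ✓
  (1,4): δ = 46.43°  ✓
  (2,3): δ = 129.15°  ·
  (2,4): δ = 47.12°  ✓
  (3,4): δ = 97.97°  ·
antipodal pairs: 5

count = 5; pairs: (0,2), (0,3), (1,3), (1,4), (2,4)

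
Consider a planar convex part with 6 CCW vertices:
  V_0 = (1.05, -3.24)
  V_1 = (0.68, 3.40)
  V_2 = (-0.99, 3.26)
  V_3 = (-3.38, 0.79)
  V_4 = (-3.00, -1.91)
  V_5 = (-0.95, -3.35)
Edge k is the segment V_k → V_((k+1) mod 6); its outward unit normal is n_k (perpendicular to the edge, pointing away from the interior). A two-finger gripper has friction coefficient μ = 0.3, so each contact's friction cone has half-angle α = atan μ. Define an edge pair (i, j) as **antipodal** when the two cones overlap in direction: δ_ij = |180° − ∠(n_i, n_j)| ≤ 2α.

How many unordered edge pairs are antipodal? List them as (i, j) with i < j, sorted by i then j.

count = 2; pairs: (0,3), (1,5)

α = atan 0.3 = 16.70°;  2α = 33.40°
n_0 = (+0.9985, +0.0556)
n_1 = (-0.0835, +0.9965)
n_2 = (-0.7186, +0.6954)
n_3 = (-0.9902, -0.1394)
n_4 = (-0.5748, -0.8183)
n_5 = (+0.0549, -0.9985)
  (0,1): δ = 88.40°  ·
  (0,2): δ = 47.25°  ·
  (0,3): δ = 4.82°  ✓
  (0,4): δ = 51.72°  ·
  (0,5): δ = 89.96°  ·
  (1,2): δ = 138.85°  ·
  (1,3): δ = 86.78°  ·
  (1,4): δ = 39.88°  ·
  (1,5): δ = 1.64°  ✓
  (2,3): δ = 127.93°  ·
  (2,4): δ = 81.03°  ·
  (2,5): δ = 42.79°  ·
  (3,4): δ = 133.10°  ·
  (3,5): δ = 94.86°  ·
  (4,5): δ = 141.77°  ·
antipodal pairs: 2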